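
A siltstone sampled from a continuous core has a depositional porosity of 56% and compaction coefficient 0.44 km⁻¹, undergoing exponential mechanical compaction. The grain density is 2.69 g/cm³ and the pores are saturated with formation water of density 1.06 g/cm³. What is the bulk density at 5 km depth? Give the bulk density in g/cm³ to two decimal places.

2.59 g/cm³

Porosity at depth: n = 0.56·exp(−0.44×5) = 0.56×0.1108 = 0.0620
Bulk density: ρ_b = (1−n)ρ_g + n·ρ_f = 0.9380×2.69 + 0.0620×1.06
       = 2.523 + 0.066 = 2.589 g/cm³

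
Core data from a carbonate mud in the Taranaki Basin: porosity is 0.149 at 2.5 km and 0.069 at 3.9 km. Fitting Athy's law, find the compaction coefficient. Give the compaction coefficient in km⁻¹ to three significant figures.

0.550 km⁻¹

Athy: n(Z) = n₀ e^(−cZ) ⇒ n₁/n₂ = e^{c(Z₂−Z₁)} ⇒ c = ln(n₁/n₂)/(Z₂−Z₁)
c = ln(0.149/0.069) / (3.9 − 2.5) = ln(2.159) / 1.4 = 0.7698 / 1.4 = 0.5499 km⁻¹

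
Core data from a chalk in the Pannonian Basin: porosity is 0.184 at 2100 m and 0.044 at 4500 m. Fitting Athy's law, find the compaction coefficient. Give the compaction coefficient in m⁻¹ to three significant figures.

Working in km (1 km = 1000 m; c in km⁻¹ = c in m⁻¹ × 1000):
Athy: n(z) = n₀ e^(−cz) ⇒ n₁/n₂ = e^{c(z₂−z₁)} ⇒ c = ln(n₁/n₂)/(z₂−z₁)
c = ln(0.184/0.044) / (4.5 − 2.1) = ln(4.182) / 2.4 = 1.4307 / 2.4 = 0.5961 km⁻¹

0.000596 m⁻¹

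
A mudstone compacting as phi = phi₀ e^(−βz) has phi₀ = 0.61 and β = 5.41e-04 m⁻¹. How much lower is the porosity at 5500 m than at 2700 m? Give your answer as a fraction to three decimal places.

0.110

Working in km (1 km = 1000 m; β in km⁻¹ = β in m⁻¹ × 1000):
phi(2.7) = 0.61·e^(−0.541×2.7) = 0.1416
phi(5.5) = 0.61·e^(−0.541×5.5) = 0.0311
Δphi = 0.1416 − 0.0311 = 0.1104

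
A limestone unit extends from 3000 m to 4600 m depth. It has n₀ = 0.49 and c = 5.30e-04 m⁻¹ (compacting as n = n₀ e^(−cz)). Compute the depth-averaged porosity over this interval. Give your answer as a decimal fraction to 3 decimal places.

Working in km (1 km = 1000 m; c in km⁻¹ = c in m⁻¹ × 1000):
⟨n⟩ = (1/(z₂−z₁)) ∫ n₀ e^(−cz) dz = n₀·(e^(−c·z₁) − e^(−c·z₂)) / (c·(z₂−z₁))
e^(−0.53×3) = 0.2039; e^(−0.53×4.6) = 0.0873
⟨n⟩ = 0.49 × (0.2039 − 0.0873) / (0.53 × 1.6) = 0.49 × 0.1375 = 0.0674

0.067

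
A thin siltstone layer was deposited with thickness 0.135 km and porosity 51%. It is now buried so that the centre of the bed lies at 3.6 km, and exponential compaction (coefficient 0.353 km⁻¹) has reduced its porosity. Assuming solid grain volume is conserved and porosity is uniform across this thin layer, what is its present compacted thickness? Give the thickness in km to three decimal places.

Porosity at 3.6 km: phi = 0.51·exp(−0.353×3.6) = 0.1431
Solid-volume conservation: h(1−phi) = h₀(1−phi₀) ⇒ h = h₀·(1−phi₀)/(1−phi)
h = 0.135 × (1 − 0.51)/(1 − 0.1431) = 0.135 × 0.5718 = 0.0772 km

0.077 km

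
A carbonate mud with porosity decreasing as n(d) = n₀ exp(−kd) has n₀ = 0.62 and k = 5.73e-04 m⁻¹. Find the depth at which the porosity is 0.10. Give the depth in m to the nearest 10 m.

3180 m

Working in km (1 km = 1000 m; k in km⁻¹ = k in m⁻¹ × 1000):
Invert Athy's law: d = ln(n₀/n) / k
d = ln(0.62/0.1) / 0.573 = ln(6.2) / 0.573 = 1.8245 / 0.573 = 3.184 km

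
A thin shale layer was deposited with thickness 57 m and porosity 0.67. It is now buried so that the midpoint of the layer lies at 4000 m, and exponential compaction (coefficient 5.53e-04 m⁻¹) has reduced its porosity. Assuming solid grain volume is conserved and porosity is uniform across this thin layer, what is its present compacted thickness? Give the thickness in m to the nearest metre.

20 m

Working in km (1 km = 1000 m; β in km⁻¹ = β in m⁻¹ × 1000):
Porosity at 4 km: n = 0.67·exp(−0.553×4) = 0.0734
Solid-volume conservation: h(1−n) = h₀(1−n₀) ⇒ h = h₀·(1−n₀)/(1−n)
h = 0.057 × (1 − 0.67)/(1 − 0.0734) = 0.057 × 0.3561 = 0.0203 km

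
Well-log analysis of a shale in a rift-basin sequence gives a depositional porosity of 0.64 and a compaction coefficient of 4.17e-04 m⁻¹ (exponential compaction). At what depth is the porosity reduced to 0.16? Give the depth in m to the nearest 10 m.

3320 m

Working in km (1 km = 1000 m; β in km⁻¹ = β in m⁻¹ × 1000):
Invert Athy's law: d = ln(n₀/n) / β
d = ln(0.64/0.16) / 0.417 = ln(4) / 0.417 = 1.3863 / 0.417 = 3.324 km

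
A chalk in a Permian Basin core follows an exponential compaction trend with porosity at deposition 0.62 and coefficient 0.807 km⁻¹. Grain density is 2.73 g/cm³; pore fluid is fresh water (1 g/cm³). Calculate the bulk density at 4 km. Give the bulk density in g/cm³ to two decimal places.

2.69 g/cm³

Porosity at depth: phi = 0.62·exp(−0.807×4) = 0.62×0.0396 = 0.0246
Bulk density: ρ_b = (1−phi)ρ_g + phi·ρ_f = 0.9754×2.73 + 0.0246×1
       = 2.663 + 0.025 = 2.687 g/cm³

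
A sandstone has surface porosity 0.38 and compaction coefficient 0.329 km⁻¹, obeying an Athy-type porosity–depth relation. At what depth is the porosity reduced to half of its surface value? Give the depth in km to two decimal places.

n/n₀ = 1/2 ⇒ exp(−c·Z) = 1/2 ⇒ Z = ln(2) / c
Z = 0.6931 / 0.329 = 2.107 km

2.11 km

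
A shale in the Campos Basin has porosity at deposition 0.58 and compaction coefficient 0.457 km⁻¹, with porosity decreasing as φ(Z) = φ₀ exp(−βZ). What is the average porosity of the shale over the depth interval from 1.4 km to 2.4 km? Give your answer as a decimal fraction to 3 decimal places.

⟨φ⟩ = (1/(Z₂−Z₁)) ∫ φ₀ e^(−βZ) dZ = φ₀·(e^(−β·Z₁) − e^(−β·Z₂)) / (β·(Z₂−Z₁))
e^(−0.457×1.4) = 0.5274; e^(−0.457×2.4) = 0.3339
⟨φ⟩ = 0.58 × (0.5274 − 0.3339) / (0.457 × 1) = 0.58 × 0.4233 = 0.2455

0.246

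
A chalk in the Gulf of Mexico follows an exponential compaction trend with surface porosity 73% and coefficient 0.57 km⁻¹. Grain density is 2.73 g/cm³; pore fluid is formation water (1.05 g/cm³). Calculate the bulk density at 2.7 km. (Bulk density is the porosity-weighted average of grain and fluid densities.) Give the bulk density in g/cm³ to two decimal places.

2.47 g/cm³

Porosity at depth: n = 0.73·exp(−0.57×2.7) = 0.73×0.2146 = 0.1567
Bulk density: ρ_b = (1−n)ρ_g + n·ρ_f = 0.8433×2.73 + 0.1567×1.05
       = 2.302 + 0.164 = 2.467 g/cm³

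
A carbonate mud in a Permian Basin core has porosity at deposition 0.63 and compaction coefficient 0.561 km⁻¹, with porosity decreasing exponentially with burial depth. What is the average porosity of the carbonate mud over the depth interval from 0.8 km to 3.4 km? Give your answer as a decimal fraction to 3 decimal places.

0.212

⟨phi⟩ = (1/(z₂−z₁)) ∫ phi₀ e^(−cz) dz = phi₀·(e^(−c·z₁) − e^(−c·z₂)) / (c·(z₂−z₁))
e^(−0.561×0.8) = 0.6384; e^(−0.561×3.4) = 0.1485
⟨phi⟩ = 0.63 × (0.6384 − 0.1485) / (0.561 × 2.6) = 0.63 × 0.3359 = 0.2116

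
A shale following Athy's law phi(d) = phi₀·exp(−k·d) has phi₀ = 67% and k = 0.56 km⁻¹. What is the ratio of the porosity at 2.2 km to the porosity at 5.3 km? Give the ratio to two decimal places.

phi(d₁)/phi(d₂) = e^(−k·d₁)/e^(−k·d₂) = e^{k(d₂−d₁)}
= exp(0.56 × 3.1) = exp(1.736) = 5.6746

5.67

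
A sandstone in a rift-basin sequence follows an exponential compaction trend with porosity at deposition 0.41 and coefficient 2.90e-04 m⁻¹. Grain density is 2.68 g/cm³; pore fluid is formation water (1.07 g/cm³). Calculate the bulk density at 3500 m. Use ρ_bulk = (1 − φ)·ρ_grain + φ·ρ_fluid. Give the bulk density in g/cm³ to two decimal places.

2.44 g/cm³

Working in km (1 km = 1000 m; β in km⁻¹ = β in m⁻¹ × 1000):
Porosity at depth: φ = 0.41·exp(−0.29×3.5) = 0.41×0.3624 = 0.1486
Bulk density: ρ_b = (1−φ)ρ_g + φ·ρ_f = 0.8514×2.68 + 0.1486×1.07
       = 2.282 + 0.159 = 2.441 g/cm³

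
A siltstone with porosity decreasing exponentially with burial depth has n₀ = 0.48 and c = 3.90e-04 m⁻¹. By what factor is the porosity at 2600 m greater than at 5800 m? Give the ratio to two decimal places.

3.48

Working in km (1 km = 1000 m; c in km⁻¹ = c in m⁻¹ × 1000):
n(d₁)/n(d₂) = e^(−c·d₁)/e^(−c·d₂) = e^{c(d₂−d₁)}
= exp(0.39 × 3.2) = exp(1.248) = 3.4834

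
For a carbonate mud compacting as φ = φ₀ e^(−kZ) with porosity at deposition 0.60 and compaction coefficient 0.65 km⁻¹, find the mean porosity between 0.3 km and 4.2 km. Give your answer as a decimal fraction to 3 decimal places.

0.179

⟨φ⟩ = (1/(Z₂−Z₁)) ∫ φ₀ e^(−kZ) dZ = φ₀·(e^(−k·Z₁) − e^(−k·Z₂)) / (k·(Z₂−Z₁))
e^(−0.65×0.3) = 0.8228; e^(−0.65×4.2) = 0.0652
⟨φ⟩ = 0.6 × (0.8228 − 0.0652) / (0.65 × 3.9) = 0.6 × 0.2989 = 0.1793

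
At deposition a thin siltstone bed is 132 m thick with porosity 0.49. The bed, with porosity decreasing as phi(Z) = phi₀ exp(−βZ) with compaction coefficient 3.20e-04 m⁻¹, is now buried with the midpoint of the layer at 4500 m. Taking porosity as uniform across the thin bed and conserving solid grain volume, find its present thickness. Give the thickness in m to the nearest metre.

76 m

Working in km (1 km = 1000 m; β in km⁻¹ = β in m⁻¹ × 1000):
Porosity at 4.5 km: phi = 0.49·exp(−0.32×4.5) = 0.1161
Solid-volume conservation: h(1−phi) = h₀(1−phi₀) ⇒ h = h₀·(1−phi₀)/(1−phi)
h = 0.132 × (1 − 0.49)/(1 − 0.1161) = 0.132 × 0.5770 = 0.0762 km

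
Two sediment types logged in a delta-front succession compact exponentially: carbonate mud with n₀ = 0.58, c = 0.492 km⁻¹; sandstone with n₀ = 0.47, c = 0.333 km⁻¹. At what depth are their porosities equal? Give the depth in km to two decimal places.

Set n₀ₐ e^(−cₐd) = n₀ᵦ e^(−cᵦd) ⇒ ln(n₀ₐ/n₀ᵦ) = (cₐ − cᵦ)·d
d = ln(0.58/0.47) / (0.492 − 0.333) = 0.2103 / 0.159 = 1.323 km

1.32 km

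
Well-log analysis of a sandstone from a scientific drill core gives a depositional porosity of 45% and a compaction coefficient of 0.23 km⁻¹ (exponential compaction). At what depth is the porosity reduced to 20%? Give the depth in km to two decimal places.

Invert Athy's law: z = ln(phi₀/phi) / c
z = ln(0.45/0.2) / 0.23 = ln(2.25) / 0.23 = 0.8109 / 0.23 = 3.526 km

3.53 km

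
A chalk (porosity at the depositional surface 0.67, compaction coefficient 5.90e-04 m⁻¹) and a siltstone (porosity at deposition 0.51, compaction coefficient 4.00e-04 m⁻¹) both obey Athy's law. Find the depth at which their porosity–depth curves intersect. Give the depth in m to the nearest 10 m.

1440 m

Working in km (1 km = 1000 m; β in km⁻¹ = β in m⁻¹ × 1000):
Set phi₀ₐ e^(−βₐz) = phi₀ᵦ e^(−βᵦz) ⇒ ln(phi₀ₐ/phi₀ᵦ) = (βₐ − βᵦ)·z
z = ln(0.67/0.51) / (0.59 − 0.4) = 0.2729 / 0.19 = 1.436 km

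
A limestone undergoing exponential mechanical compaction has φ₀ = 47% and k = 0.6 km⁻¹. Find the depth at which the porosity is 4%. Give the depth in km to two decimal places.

Invert Athy's law: d = ln(φ₀/φ) / k
d = ln(0.47/0.04) / 0.6 = ln(11.75) / 0.6 = 2.4639 / 0.6 = 4.106 km

4.11 km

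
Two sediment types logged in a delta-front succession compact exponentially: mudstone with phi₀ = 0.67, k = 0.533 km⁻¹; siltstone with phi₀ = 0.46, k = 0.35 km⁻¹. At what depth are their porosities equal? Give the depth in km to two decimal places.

Set phi₀ₐ e^(−kₐz) = phi₀ᵦ e^(−kᵦz) ⇒ ln(phi₀ₐ/phi₀ᵦ) = (kₐ − kᵦ)·z
z = ln(0.67/0.46) / (0.533 − 0.35) = 0.3761 / 0.183 = 2.055 km

2.05 km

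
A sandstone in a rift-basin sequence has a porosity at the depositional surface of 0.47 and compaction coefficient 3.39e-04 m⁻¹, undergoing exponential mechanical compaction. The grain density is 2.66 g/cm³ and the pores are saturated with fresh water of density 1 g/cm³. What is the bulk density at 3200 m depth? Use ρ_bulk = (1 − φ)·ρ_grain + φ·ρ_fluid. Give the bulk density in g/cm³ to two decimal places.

2.40 g/cm³

Working in km (1 km = 1000 m; k in km⁻¹ = k in m⁻¹ × 1000):
Porosity at depth: n = 0.47·exp(−0.339×3.2) = 0.47×0.3380 = 0.1588
Bulk density: ρ_b = (1−n)ρ_g + n·ρ_f = 0.8412×2.66 + 0.1588×1
       = 2.237 + 0.159 = 2.396 g/cm³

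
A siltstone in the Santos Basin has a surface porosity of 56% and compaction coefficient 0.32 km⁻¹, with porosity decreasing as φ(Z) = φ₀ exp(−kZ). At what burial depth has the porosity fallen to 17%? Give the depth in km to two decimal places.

Invert Athy's law: Z = ln(φ₀/φ) / k
Z = ln(0.56/0.17) / 0.32 = ln(3.294) / 0.32 = 1.1921 / 0.32 = 3.725 km

3.73 km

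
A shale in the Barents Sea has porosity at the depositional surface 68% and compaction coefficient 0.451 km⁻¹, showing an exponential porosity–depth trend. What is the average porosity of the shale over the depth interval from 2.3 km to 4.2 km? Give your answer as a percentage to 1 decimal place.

⟨φ⟩ = (1/(d₂−d₁)) ∫ φ₀ e^(−cd) dd = φ₀·(e^(−c·d₁) − e^(−c·d₂)) / (c·(d₂−d₁))
e^(−0.451×2.3) = 0.3544; e^(−0.451×4.2) = 0.1504
⟨φ⟩ = 0.68 × (0.3544 − 0.1504) / (0.451 × 1.9) = 0.68 × 0.2380 = 0.1619

16.2%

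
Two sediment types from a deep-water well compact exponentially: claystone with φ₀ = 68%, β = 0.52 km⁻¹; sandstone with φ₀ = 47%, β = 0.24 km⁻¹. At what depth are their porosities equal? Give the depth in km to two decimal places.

1.32 km

Set φ₀ₐ e^(−βₐZ) = φ₀ᵦ e^(−βᵦZ) ⇒ ln(φ₀ₐ/φ₀ᵦ) = (βₐ − βᵦ)·Z
Z = ln(0.68/0.47) / (0.52 − 0.24) = 0.3694 / 0.28 = 1.319 km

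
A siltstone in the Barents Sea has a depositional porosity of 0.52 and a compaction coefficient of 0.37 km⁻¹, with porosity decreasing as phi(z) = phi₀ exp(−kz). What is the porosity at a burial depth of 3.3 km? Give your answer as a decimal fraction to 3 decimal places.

0.153

phi = phi₀·exp(−k·z) = 0.52 × exp(−0.37 × 3.3) = 0.52 × exp(−1.221)
  = 0.52 × 0.2949 = 0.1534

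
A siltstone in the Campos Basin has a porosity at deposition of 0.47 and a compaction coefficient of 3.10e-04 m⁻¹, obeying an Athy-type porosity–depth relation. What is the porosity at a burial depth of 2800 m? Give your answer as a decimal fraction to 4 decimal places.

Working in km (1 km = 1000 m; β in km⁻¹ = β in m⁻¹ × 1000):
φ = φ₀·exp(−β·d) = 0.47 × exp(−0.31 × 2.8) = 0.47 × exp(−0.868)
  = 0.47 × 0.4198 = 0.1973

0.1973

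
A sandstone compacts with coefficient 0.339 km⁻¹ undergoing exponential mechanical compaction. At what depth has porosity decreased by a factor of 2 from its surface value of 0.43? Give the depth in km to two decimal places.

phi/phi₀ = 1/2 ⇒ exp(−c·z) = 1/2 ⇒ z = ln(2) / c
z = 0.6931 / 0.339 = 2.045 km

2.04 km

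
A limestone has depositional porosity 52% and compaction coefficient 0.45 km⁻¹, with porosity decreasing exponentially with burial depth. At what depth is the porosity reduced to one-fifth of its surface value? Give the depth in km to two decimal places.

phi/phi₀ = 1/5 ⇒ exp(−c·d) = 1/5 ⇒ d = ln(5) / c
d = 1.6094 / 0.45 = 3.577 km

3.58 km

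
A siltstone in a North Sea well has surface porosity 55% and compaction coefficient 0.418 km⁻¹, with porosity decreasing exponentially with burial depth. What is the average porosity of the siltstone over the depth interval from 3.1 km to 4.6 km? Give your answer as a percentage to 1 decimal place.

⟨phi⟩ = (1/(z₂−z₁)) ∫ phi₀ e^(−kz) dz = phi₀·(e^(−k·z₁) − e^(−k·z₂)) / (k·(z₂−z₁))
e^(−0.418×3.1) = 0.2737; e^(−0.418×4.6) = 0.1462
⟨phi⟩ = 0.55 × (0.2737 − 0.1462) / (0.418 × 1.5) = 0.55 × 0.2033 = 0.1118

11.2%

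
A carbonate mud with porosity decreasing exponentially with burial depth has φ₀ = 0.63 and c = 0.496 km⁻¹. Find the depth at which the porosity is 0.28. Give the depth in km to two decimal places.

1.63 km

Invert Athy's law: d = ln(φ₀/φ) / c
d = ln(0.63/0.28) / 0.496 = ln(2.25) / 0.496 = 0.8109 / 0.496 = 1.635 km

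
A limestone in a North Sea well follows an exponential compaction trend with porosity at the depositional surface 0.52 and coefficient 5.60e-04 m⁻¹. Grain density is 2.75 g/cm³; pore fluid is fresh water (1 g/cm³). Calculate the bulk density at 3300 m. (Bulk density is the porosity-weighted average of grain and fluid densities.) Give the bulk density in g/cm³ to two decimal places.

2.61 g/cm³

Working in km (1 km = 1000 m; k in km⁻¹ = k in m⁻¹ × 1000):
Porosity at depth: n = 0.52·exp(−0.56×3.3) = 0.52×0.1576 = 0.0819
Bulk density: ρ_b = (1−n)ρ_g + n·ρ_f = 0.9181×2.75 + 0.0819×1
       = 2.525 + 0.082 = 2.607 g/cm³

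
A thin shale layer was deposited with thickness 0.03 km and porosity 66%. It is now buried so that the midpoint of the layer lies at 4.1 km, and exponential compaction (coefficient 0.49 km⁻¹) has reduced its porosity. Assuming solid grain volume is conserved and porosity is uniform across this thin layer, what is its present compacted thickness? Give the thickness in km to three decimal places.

0.011 km

Porosity at 4.1 km: n = 0.66·exp(−0.49×4.1) = 0.0885
Solid-volume conservation: h(1−n) = h₀(1−n₀) ⇒ h = h₀·(1−n₀)/(1−n)
h = 0.03 × (1 − 0.66)/(1 − 0.0885) = 0.03 × 0.3730 = 0.0112 km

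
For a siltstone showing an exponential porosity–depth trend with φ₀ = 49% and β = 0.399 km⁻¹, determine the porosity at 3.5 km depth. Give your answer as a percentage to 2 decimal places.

12.13%

φ = φ₀·exp(−β·Z) = 0.49 × exp(−0.399 × 3.5) = 0.49 × exp(−1.397)
  = 0.49 × 0.2475 = 0.1213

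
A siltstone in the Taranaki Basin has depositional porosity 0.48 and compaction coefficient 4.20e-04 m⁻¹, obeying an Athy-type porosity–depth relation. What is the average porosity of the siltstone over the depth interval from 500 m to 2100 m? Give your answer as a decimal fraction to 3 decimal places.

Working in km (1 km = 1000 m; β in km⁻¹ = β in m⁻¹ × 1000):
⟨n⟩ = (1/(d₂−d₁)) ∫ n₀ e^(−βd) dd = n₀·(e^(−β·d₁) − e^(−β·d₂)) / (β·(d₂−d₁))
e^(−0.42×0.5) = 0.8106; e^(−0.42×2.1) = 0.4140
⟨n⟩ = 0.48 × (0.8106 − 0.4140) / (0.42 × 1.6) = 0.48 × 0.5902 = 0.2833

0.283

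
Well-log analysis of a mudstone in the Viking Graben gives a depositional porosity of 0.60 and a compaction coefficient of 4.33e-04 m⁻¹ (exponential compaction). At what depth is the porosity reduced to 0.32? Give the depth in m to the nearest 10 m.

1450 m

Working in km (1 km = 1000 m; c in km⁻¹ = c in m⁻¹ × 1000):
Invert Athy's law: d = ln(φ₀/φ) / c
d = ln(0.6/0.32) / 0.433 = ln(1.875) / 0.433 = 0.6286 / 0.433 = 1.452 km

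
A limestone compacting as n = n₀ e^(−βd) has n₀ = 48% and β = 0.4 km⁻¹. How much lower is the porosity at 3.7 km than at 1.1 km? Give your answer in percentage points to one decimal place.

n(1.1) = 0.48·e^(−0.4×1.1) = 0.3091
n(3.7) = 0.48·e^(−0.4×3.7) = 0.1093
Δn = 0.3091 − 0.1093 = 0.1999

20.0 percentage points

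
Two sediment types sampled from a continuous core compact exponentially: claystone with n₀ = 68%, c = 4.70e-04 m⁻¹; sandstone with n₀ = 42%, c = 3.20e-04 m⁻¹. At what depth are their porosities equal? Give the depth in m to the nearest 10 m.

3210 m

Working in km (1 km = 1000 m; c in km⁻¹ = c in m⁻¹ × 1000):
Set n₀ₐ e^(−cₐz) = n₀ᵦ e^(−cᵦz) ⇒ ln(n₀ₐ/n₀ᵦ) = (cₐ − cᵦ)·z
z = ln(0.68/0.42) / (0.47 − 0.32) = 0.4818 / 0.15 = 3.212 km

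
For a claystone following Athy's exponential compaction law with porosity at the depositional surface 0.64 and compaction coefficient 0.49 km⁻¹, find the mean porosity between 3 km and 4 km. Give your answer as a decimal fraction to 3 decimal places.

0.116

⟨phi⟩ = (1/(z₂−z₁)) ∫ phi₀ e^(−βz) dz = phi₀·(e^(−β·z₁) − e^(−β·z₂)) / (β·(z₂−z₁))
e^(−0.49×3) = 0.2299; e^(−0.49×4) = 0.1409
⟨phi⟩ = 0.64 × (0.2299 − 0.1409) / (0.49 × 1) = 0.64 × 0.1818 = 0.1163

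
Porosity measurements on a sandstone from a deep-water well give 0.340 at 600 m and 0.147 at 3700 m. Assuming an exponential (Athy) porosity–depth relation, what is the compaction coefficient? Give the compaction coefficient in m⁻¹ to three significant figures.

Working in km (1 km = 1000 m; c in km⁻¹ = c in m⁻¹ × 1000):
Athy: n(d) = n₀ e^(−cd) ⇒ n₁/n₂ = e^{c(d₂−d₁)} ⇒ c = ln(n₁/n₂)/(d₂−d₁)
c = ln(0.34/0.147) / (3.7 − 0.6) = ln(2.313) / 3.1 = 0.8385 / 3.1 = 0.2705 km⁻¹

0.000270 m⁻¹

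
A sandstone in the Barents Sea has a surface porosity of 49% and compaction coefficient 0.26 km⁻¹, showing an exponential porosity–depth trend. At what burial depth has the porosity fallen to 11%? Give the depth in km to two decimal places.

Invert Athy's law: d = ln(n₀/n) / k
d = ln(0.49/0.11) / 0.26 = ln(4.455) / 0.26 = 1.4939 / 0.26 = 5.746 km

5.75 km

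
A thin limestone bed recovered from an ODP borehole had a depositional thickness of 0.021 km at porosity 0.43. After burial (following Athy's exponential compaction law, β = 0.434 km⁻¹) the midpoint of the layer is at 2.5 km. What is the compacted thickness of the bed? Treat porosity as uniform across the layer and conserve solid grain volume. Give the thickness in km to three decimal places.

0.014 km

Porosity at 2.5 km: phi = 0.43·exp(−0.434×2.5) = 0.1453
Solid-volume conservation: h(1−phi) = h₀(1−phi₀) ⇒ h = h₀·(1−phi₀)/(1−phi)
h = 0.021 × (1 − 0.43)/(1 − 0.1453) = 0.021 × 0.6669 = 0.0140 km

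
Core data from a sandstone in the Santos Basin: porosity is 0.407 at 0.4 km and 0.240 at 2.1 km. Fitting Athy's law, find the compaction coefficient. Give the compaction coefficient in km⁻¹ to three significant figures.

Athy: phi(d) = phi₀ e^(−kd) ⇒ phi₁/phi₂ = e^{k(d₂−d₁)} ⇒ k = ln(phi₁/phi₂)/(d₂−d₁)
k = ln(0.407/0.24) / (2.1 − 0.4) = ln(1.696) / 1.7 = 0.5282 / 1.7 = 0.3107 km⁻¹

0.311 km⁻¹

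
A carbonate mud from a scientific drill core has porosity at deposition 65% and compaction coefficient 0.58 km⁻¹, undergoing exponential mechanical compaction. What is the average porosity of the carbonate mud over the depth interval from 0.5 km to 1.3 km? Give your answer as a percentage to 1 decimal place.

38.9%

⟨φ⟩ = (1/(z₂−z₁)) ∫ φ₀ e^(−βz) dz = φ₀·(e^(−β·z₁) − e^(−β·z₂)) / (β·(z₂−z₁))
e^(−0.58×0.5) = 0.7483; e^(−0.58×1.3) = 0.4705
⟨φ⟩ = 0.65 × (0.7483 − 0.4705) / (0.58 × 0.8) = 0.65 × 0.5987 = 0.3891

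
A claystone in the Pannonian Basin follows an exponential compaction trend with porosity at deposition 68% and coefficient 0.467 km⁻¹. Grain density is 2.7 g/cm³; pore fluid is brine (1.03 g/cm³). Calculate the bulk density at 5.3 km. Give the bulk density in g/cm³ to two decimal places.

2.60 g/cm³

Porosity at depth: n = 0.68·exp(−0.467×5.3) = 0.68×0.0842 = 0.0572
Bulk density: ρ_b = (1−n)ρ_g + n·ρ_f = 0.9428×2.7 + 0.0572×1.03
       = 2.545 + 0.059 = 2.604 g/cm³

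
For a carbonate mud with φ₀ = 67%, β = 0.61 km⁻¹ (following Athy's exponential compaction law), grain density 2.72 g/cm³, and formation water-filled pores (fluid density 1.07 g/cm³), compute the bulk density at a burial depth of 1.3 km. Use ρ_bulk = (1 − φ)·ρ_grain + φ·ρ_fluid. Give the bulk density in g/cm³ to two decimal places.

Porosity at depth: φ = 0.67·exp(−0.61×1.3) = 0.67×0.4525 = 0.3032
Bulk density: ρ_b = (1−φ)ρ_g + φ·ρ_f = 0.6968×2.72 + 0.3032×1.07
       = 1.895 + 0.324 = 2.220 g/cm³

2.22 g/cm³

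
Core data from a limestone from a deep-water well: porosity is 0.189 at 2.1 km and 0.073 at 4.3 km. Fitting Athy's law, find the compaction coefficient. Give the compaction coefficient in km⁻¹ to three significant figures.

Athy: n(d) = n₀ e^(−kd) ⇒ n₁/n₂ = e^{k(d₂−d₁)} ⇒ k = ln(n₁/n₂)/(d₂−d₁)
k = ln(0.189/0.073) / (4.3 − 2.1) = ln(2.589) / 2.2 = 0.9513 / 2.2 = 0.4324 km⁻¹

0.432 km⁻¹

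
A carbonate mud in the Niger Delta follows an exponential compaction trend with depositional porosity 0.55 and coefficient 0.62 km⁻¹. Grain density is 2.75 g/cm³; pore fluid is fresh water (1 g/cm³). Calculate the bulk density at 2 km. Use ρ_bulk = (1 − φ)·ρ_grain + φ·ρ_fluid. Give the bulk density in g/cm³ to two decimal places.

2.47 g/cm³

Porosity at depth: n = 0.55·exp(−0.62×2) = 0.55×0.2894 = 0.1592
Bulk density: ρ_b = (1−n)ρ_g + n·ρ_f = 0.8408×2.75 + 0.1592×1
       = 2.312 + 0.159 = 2.471 g/cm³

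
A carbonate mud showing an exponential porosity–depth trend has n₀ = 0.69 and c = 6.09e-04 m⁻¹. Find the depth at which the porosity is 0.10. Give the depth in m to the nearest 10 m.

Working in km (1 km = 1000 m; c in km⁻¹ = c in m⁻¹ × 1000):
Invert Athy's law: d = ln(n₀/n) / c
d = ln(0.69/0.1) / 0.609 = ln(6.9) / 0.609 = 1.9315 / 0.609 = 3.172 km

3170 m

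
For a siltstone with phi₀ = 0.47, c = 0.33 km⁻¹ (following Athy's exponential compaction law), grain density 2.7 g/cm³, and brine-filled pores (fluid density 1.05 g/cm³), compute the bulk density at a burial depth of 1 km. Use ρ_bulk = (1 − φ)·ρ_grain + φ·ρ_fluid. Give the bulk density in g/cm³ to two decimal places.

Porosity at depth: phi = 0.47·exp(−0.33×1) = 0.47×0.7189 = 0.3379
Bulk density: ρ_b = (1−phi)ρ_g + phi·ρ_f = 0.6621×2.7 + 0.3379×1.05
       = 1.788 + 0.355 = 2.142 g/cm³

2.14 g/cm³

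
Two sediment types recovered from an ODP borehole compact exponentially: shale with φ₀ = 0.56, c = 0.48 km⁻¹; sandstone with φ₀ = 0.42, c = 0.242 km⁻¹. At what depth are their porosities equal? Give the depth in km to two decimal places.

Set φ₀ₐ e^(−cₐd) = φ₀ᵦ e^(−cᵦd) ⇒ ln(φ₀ₐ/φ₀ᵦ) = (cₐ − cᵦ)·d
d = ln(0.56/0.42) / (0.48 − 0.242) = 0.2877 / 0.238 = 1.209 km

1.21 km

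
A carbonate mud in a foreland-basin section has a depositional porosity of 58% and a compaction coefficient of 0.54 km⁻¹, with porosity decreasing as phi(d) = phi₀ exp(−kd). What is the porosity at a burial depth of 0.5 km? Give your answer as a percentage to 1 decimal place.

44.3%

phi = phi₀·exp(−k·d) = 0.58 × exp(−0.54 × 0.5) = 0.58 × exp(−0.27)
  = 0.58 × 0.7634 = 0.4428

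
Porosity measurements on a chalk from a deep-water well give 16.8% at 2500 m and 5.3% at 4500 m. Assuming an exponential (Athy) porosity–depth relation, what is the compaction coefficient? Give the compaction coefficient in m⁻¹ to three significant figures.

0.000577 m⁻¹

Working in km (1 km = 1000 m; c in km⁻¹ = c in m⁻¹ × 1000):
Athy: φ(Z) = φ₀ e^(−cZ) ⇒ φ₁/φ₂ = e^{c(Z₂−Z₁)} ⇒ c = ln(φ₁/φ₂)/(Z₂−Z₁)
c = ln(0.168/0.053) / (4.5 − 2.5) = ln(3.17) / 2 = 1.1537 / 2 = 0.5768 km⁻¹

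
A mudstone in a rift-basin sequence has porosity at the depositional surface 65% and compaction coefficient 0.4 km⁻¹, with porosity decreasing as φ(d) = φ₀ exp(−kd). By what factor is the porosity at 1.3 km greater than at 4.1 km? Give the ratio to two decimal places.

φ(d₁)/φ(d₂) = e^(−k·d₁)/e^(−k·d₂) = e^{k(d₂−d₁)}
= exp(0.4 × 2.8) = exp(1.12) = 3.0649

3.06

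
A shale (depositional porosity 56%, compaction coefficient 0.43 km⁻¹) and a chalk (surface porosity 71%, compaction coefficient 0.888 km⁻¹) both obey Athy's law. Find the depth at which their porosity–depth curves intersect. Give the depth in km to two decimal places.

Set φ₀ₐ e^(−βₐd) = φ₀ᵦ e^(−βᵦd) ⇒ ln(φ₀ₐ/φ₀ᵦ) = (βₐ − βᵦ)·d
d = ln(0.56/0.71) / (0.43 − 0.888) = -0.2373 / -0.458 = 0.518 km

0.52 km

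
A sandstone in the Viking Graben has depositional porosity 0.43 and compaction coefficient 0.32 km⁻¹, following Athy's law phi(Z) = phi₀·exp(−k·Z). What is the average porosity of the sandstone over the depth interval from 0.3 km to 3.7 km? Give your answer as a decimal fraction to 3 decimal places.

⟨phi⟩ = (1/(Z₂−Z₁)) ∫ phi₀ e^(−kZ) dZ = phi₀·(e^(−k·Z₁) − e^(−k·Z₂)) / (k·(Z₂−Z₁))
e^(−0.32×0.3) = 0.9085; e^(−0.32×3.7) = 0.3061
⟨phi⟩ = 0.43 × (0.9085 − 0.3061) / (0.32 × 3.4) = 0.43 × 0.5537 = 0.2381

0.238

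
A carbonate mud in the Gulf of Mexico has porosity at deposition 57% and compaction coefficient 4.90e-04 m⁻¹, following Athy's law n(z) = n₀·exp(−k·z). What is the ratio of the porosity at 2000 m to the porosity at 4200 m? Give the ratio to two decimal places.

Working in km (1 km = 1000 m; k in km⁻¹ = k in m⁻¹ × 1000):
n(z₁)/n(z₂) = e^(−k·z₁)/e^(−k·z₂) = e^{k(z₂−z₁)}
= exp(0.49 × 2.2) = exp(1.078) = 2.9388

2.94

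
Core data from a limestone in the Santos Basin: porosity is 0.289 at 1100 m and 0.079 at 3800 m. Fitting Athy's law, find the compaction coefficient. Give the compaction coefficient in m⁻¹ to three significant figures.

Working in km (1 km = 1000 m; k in km⁻¹ = k in m⁻¹ × 1000):
Athy: n(z) = n₀ e^(−kz) ⇒ n₁/n₂ = e^{k(z₂−z₁)} ⇒ k = ln(n₁/n₂)/(z₂−z₁)
k = ln(0.289/0.079) / (3.8 − 1.1) = ln(3.658) / 2.7 = 1.2970 / 2.7 = 0.4804 km⁻¹

0.000480 m⁻¹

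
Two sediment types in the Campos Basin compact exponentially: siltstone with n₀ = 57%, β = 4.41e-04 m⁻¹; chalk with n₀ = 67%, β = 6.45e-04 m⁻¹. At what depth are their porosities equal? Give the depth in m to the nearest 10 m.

790 m

Working in km (1 km = 1000 m; β in km⁻¹ = β in m⁻¹ × 1000):
Set n₀ₐ e^(−βₐd) = n₀ᵦ e^(−βᵦd) ⇒ ln(n₀ₐ/n₀ᵦ) = (βₐ − βᵦ)·d
d = ln(0.57/0.67) / (0.441 − 0.645) = -0.1616 / -0.204 = 0.792 km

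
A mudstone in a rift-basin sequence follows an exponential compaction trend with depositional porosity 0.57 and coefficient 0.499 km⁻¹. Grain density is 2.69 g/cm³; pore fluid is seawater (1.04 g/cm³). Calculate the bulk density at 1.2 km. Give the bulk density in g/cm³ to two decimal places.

Porosity at depth: n = 0.57·exp(−0.499×1.2) = 0.57×0.5495 = 0.3132
Bulk density: ρ_b = (1−n)ρ_g + n·ρ_f = 0.6868×2.69 + 0.3132×1.04
       = 1.847 + 0.326 = 2.173 g/cm³

2.17 g/cm³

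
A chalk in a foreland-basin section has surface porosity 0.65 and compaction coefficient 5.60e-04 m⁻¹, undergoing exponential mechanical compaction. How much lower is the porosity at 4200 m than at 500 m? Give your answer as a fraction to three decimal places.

Working in km (1 km = 1000 m; c in km⁻¹ = c in m⁻¹ × 1000):
φ(0.5) = 0.65·e^(−0.56×0.5) = 0.4913
φ(4.2) = 0.65·e^(−0.56×4.2) = 0.0619
Δφ = 0.4913 − 0.0619 = 0.4294

0.429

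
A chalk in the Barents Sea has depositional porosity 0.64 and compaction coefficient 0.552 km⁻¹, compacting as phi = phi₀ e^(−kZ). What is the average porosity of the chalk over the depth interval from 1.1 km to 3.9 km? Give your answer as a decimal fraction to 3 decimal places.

⟨phi⟩ = (1/(Z₂−Z₁)) ∫ phi₀ e^(−kZ) dZ = phi₀·(e^(−k·Z₁) − e^(−k·Z₂)) / (k·(Z₂−Z₁))
e^(−0.552×1.1) = 0.5449; e^(−0.552×3.9) = 0.1162
⟨phi⟩ = 0.64 × (0.5449 − 0.1162) / (0.552 × 2.8) = 0.64 × 0.2774 = 0.1775

0.178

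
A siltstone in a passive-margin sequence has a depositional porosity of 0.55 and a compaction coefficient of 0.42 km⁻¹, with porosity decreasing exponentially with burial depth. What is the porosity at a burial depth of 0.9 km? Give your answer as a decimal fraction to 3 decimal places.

n = n₀·exp(−β·d) = 0.55 × exp(−0.42 × 0.9) = 0.55 × exp(−0.378)
  = 0.55 × 0.6852 = 0.3769

0.377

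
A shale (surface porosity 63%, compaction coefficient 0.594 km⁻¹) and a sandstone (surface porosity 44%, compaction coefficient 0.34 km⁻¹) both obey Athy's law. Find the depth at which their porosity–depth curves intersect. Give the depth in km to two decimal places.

Set φ₀ₐ e^(−kₐd) = φ₀ᵦ e^(−kᵦd) ⇒ ln(φ₀ₐ/φ₀ᵦ) = (kₐ − kᵦ)·d
d = ln(0.63/0.44) / (0.594 − 0.34) = 0.3589 / 0.254 = 1.413 km

1.41 km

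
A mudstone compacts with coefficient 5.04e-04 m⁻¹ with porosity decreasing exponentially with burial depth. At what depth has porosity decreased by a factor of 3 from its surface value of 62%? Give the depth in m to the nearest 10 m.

Working in km (1 km = 1000 m; c in km⁻¹ = c in m⁻¹ × 1000):
phi/phi₀ = 1/3 ⇒ exp(−c·Z) = 1/3 ⇒ Z = ln(3) / c
Z = 1.0986 / 0.504 = 2.180 km

2180 m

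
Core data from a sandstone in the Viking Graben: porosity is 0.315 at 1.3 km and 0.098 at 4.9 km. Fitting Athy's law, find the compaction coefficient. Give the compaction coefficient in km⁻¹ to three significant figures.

Athy: phi(Z) = phi₀ e^(−cZ) ⇒ phi₁/phi₂ = e^{c(Z₂−Z₁)} ⇒ c = ln(phi₁/phi₂)/(Z₂−Z₁)
c = ln(0.315/0.098) / (4.9 − 1.3) = ln(3.214) / 3.6 = 1.1676 / 3.6 = 0.3243 km⁻¹

0.324 km⁻¹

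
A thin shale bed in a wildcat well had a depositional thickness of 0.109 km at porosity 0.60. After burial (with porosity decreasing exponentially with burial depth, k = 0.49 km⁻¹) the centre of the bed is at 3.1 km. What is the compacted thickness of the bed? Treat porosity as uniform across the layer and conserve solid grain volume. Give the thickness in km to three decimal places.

Porosity at 3.1 km: phi = 0.6·exp(−0.49×3.1) = 0.1314
Solid-volume conservation: h(1−phi) = h₀(1−phi₀) ⇒ h = h₀·(1−phi₀)/(1−phi)
h = 0.109 × (1 − 0.6)/(1 − 0.1314) = 0.109 × 0.4605 = 0.0502 km

0.050 km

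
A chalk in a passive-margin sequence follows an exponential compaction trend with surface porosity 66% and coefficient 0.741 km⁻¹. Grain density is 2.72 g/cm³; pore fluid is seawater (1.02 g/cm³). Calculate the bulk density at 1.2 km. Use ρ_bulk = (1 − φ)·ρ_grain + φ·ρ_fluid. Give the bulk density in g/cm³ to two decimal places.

Porosity at depth: n = 0.66·exp(−0.741×1.2) = 0.66×0.4110 = 0.2712
Bulk density: ρ_b = (1−n)ρ_g + n·ρ_f = 0.7288×2.72 + 0.2712×1.02
       = 1.982 + 0.277 = 2.259 g/cm³

2.26 g/cm³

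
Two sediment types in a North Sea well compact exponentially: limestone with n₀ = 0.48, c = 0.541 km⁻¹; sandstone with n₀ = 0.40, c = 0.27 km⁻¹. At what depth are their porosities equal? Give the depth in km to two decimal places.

Set n₀ₐ e^(−cₐZ) = n₀ᵦ e^(−cᵦZ) ⇒ ln(n₀ₐ/n₀ᵦ) = (cₐ − cᵦ)·Z
Z = ln(0.48/0.4) / (0.541 − 0.27) = 0.1823 / 0.271 = 0.673 km

0.67 km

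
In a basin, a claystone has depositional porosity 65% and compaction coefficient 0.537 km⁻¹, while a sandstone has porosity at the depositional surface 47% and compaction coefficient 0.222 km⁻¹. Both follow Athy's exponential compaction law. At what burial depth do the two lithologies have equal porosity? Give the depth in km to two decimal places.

Set φ₀ₐ e^(−βₐd) = φ₀ᵦ e^(−βᵦd) ⇒ ln(φ₀ₐ/φ₀ᵦ) = (βₐ − βᵦ)·d
d = ln(0.65/0.47) / (0.537 − 0.222) = 0.3242 / 0.315 = 1.029 km

1.03 km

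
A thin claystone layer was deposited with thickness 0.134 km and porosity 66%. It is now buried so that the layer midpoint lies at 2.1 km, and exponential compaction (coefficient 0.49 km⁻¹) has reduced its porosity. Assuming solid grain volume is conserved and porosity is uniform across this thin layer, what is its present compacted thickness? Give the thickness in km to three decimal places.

Porosity at 2.1 km: n = 0.66·exp(−0.49×2.1) = 0.2359
Solid-volume conservation: h(1−n) = h₀(1−n₀) ⇒ h = h₀·(1−n₀)/(1−n)
h = 0.134 × (1 − 0.66)/(1 − 0.2359) = 0.134 × 0.4449 = 0.0596 km

0.060 km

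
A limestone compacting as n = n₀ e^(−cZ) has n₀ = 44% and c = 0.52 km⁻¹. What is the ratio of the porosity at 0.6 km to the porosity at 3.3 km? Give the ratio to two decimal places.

n(Z₁)/n(Z₂) = e^(−c·Z₁)/e^(−c·Z₂) = e^{c(Z₂−Z₁)}
= exp(0.52 × 2.7) = exp(1.404) = 4.0715

4.07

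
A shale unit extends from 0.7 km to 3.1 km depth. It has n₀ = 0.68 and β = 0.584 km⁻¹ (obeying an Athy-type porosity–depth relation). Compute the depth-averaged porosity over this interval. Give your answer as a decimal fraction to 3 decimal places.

0.243

⟨n⟩ = (1/(z₂−z₁)) ∫ n₀ e^(−βz) dz = n₀·(e^(−β·z₁) − e^(−β·z₂)) / (β·(z₂−z₁))
e^(−0.584×0.7) = 0.6644; e^(−0.584×3.1) = 0.1636
⟨n⟩ = 0.68 × (0.6644 − 0.1636) / (0.584 × 2.4) = 0.68 × 0.3573 = 0.2430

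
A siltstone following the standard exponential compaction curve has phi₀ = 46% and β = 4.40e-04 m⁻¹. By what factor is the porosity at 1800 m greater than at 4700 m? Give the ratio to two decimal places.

3.58

Working in km (1 km = 1000 m; β in km⁻¹ = β in m⁻¹ × 1000):
phi(Z₁)/phi(Z₂) = e^(−β·Z₁)/e^(−β·Z₂) = e^{β(Z₂−Z₁)}
= exp(0.44 × 2.9) = exp(1.276) = 3.5823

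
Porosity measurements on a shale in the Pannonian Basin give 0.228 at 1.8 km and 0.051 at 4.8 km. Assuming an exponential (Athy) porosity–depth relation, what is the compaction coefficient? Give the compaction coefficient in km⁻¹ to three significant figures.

0.499 km⁻¹

Athy: n(z) = n₀ e^(−kz) ⇒ n₁/n₂ = e^{k(z₂−z₁)} ⇒ k = ln(n₁/n₂)/(z₂−z₁)
k = ln(0.228/0.051) / (4.8 − 1.8) = ln(4.471) / 3 = 1.4975 / 3 = 0.4992 km⁻¹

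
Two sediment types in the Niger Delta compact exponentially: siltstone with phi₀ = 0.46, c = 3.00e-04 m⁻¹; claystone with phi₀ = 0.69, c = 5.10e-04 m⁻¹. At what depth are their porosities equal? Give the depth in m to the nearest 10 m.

Working in km (1 km = 1000 m; c in km⁻¹ = c in m⁻¹ × 1000):
Set phi₀ₐ e^(−cₐd) = phi₀ᵦ e^(−cᵦd) ⇒ ln(phi₀ₐ/phi₀ᵦ) = (cₐ − cᵦ)·d
d = ln(0.46/0.69) / (0.3 − 0.51) = -0.4055 / -0.21 = 1.931 km

1930 m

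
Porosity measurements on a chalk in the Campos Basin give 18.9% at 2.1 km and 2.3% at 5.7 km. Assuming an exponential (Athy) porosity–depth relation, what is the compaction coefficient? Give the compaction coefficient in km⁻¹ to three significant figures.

Athy: phi(d) = phi₀ e^(−cd) ⇒ phi₁/phi₂ = e^{c(d₂−d₁)} ⇒ c = ln(phi₁/phi₂)/(d₂−d₁)
c = ln(0.189/0.023) / (5.7 − 2.1) = ln(8.217) / 3.6 = 2.1063 / 3.6 = 0.5851 km⁻¹

0.585 km⁻¹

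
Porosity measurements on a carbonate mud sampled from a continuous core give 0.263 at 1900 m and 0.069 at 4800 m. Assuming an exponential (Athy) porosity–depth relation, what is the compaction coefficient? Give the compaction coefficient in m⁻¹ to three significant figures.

0.000461 m⁻¹

Working in km (1 km = 1000 m; β in km⁻¹ = β in m⁻¹ × 1000):
Athy: n(Z) = n₀ e^(−βZ) ⇒ n₁/n₂ = e^{β(Z₂−Z₁)} ⇒ β = ln(n₁/n₂)/(Z₂−Z₁)
β = ln(0.263/0.069) / (4.8 − 1.9) = ln(3.812) / 2.9 = 1.3380 / 2.9 = 0.4614 km⁻¹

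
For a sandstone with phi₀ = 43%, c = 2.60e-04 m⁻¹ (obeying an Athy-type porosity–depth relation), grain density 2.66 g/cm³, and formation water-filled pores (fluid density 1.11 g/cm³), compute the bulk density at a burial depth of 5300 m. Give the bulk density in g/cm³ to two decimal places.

2.49 g/cm³

Working in km (1 km = 1000 m; c in km⁻¹ = c in m⁻¹ × 1000):
Porosity at depth: phi = 0.43·exp(−0.26×5.3) = 0.43×0.2521 = 0.1084
Bulk density: ρ_b = (1−phi)ρ_g + phi·ρ_f = 0.8916×2.66 + 0.1084×1.11
       = 2.372 + 0.120 = 2.492 g/cm³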